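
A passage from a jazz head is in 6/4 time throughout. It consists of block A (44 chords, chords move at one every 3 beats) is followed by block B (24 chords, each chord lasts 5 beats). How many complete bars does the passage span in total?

A: 44 × 3 = 132 beats = 22 bars.
B: 24 × 5 = 120 beats = 20 bars.
Total: 22 + 20 = 42 bars.

42 bars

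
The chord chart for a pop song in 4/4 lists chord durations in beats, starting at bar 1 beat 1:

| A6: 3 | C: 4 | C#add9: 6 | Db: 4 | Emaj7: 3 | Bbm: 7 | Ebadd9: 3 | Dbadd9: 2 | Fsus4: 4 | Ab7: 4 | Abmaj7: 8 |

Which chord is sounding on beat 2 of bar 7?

Bbm

Beat 2 of bar 7 is beat (7−1)×4 + 2 = 26 overall.
Running totals: A6 ends at 3, C ends at 7, C#add9 ends at 13, Db ends at 17, Emaj7 ends at 20, Bbm ends at 27.
Beat 26 falls within Bbm.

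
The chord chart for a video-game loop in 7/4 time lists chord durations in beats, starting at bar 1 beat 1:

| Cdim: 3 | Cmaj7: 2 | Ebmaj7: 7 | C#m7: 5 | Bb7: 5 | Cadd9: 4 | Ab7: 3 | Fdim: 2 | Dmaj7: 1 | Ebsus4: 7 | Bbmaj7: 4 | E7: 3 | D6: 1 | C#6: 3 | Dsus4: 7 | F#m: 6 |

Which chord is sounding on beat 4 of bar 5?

Dmaj7

Beat 4 of bar 5 is beat (5−1)×7 + 4 = 32 overall.
Running totals: Cdim ends at 3, Cmaj7 ends at 5, Ebmaj7 ends at 12, C#m7 ends at 17, Bb7 ends at 22, Cadd9 ends at 26, Ab7 ends at 29, Fdim ends at 31, Dmaj7 ends at 32.
Beat 32 falls within Dmaj7.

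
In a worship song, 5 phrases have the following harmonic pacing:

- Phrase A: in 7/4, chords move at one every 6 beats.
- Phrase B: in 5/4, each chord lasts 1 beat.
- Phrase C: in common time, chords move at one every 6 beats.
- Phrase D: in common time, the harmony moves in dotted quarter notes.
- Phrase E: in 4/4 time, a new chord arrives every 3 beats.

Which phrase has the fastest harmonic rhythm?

Phrase B

A: 7 beats/bar ÷ 6 beats/chord = 7/6 chords/bar.
B: 5 beats/bar ÷ 1 beat/chord = 5 chords/bar.
C: 4 beats/bar ÷ 6 beats/chord = 2/3 chords/bar.
D: 4 beats/bar ÷ 1.5 beats/chord = 8/3 chords/bar.
E: 4 beats/bar ÷ 3 beats/chord = 4/3 chords/bar.
Fastest is B at 5 chords/bar.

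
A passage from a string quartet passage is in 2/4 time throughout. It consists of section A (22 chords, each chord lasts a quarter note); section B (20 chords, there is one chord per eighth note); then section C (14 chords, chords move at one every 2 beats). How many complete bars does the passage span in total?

A: 22 × 1 = 22 beats = 11 bars.
B: 20 × 0.5 = 10 beats = 5 bars.
C: 14 × 2 = 28 beats = 14 bars.
Total: 11 + 5 + 14 = 30 bars.

30 bars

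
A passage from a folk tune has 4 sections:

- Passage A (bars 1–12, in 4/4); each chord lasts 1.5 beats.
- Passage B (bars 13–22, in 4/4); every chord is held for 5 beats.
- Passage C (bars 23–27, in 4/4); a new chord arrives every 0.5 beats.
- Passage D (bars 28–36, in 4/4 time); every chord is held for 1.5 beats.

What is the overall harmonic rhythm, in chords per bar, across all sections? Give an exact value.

A: 12 × 4 = 48 beats ÷ 1.5 = 32 chords.
B: 10 × 4 = 40 beats ÷ 5 = 8 chords.
C: 5 × 4 = 20 beats ÷ 0.5 = 40 chords.
D: 9 × 4 = 36 beats ÷ 1.5 = 24 chords.
Overall: 104 chords over 36 bars → 104/36 = 26/9 chords per bar.

26/9 chords per bar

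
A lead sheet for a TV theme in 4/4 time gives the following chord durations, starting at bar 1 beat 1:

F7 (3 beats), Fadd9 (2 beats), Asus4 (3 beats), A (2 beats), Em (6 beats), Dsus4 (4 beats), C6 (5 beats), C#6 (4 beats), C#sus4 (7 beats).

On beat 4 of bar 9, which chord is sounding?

C#sus4

Beat 4 of bar 9 is beat (9−1)×4 + 4 = 36 overall.
Running totals: F7 ends at 3, Fadd9 ends at 5, Asus4 ends at 8, A ends at 10, Em ends at 16, Dsus4 ends at 20, C6 ends at 25, C#6 ends at 29, C#sus4 ends at 36.
Beat 36 falls within C#sus4.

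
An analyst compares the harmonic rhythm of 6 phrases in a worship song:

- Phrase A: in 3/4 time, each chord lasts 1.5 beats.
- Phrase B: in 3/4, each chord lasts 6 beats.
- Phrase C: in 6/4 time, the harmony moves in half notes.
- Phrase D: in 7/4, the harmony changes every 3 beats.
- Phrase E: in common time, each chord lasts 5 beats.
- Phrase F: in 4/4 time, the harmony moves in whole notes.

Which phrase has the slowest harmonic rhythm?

Phrase B

A: 3/1.5 = 2 chords/bar.
B: 3/6 = 0.5 chords/bar.
C: 6/2 = 3 chords/bar.
D: 7/3 = 7/3 chords/bar.
E: 4/5 = 0.8 chords/bar.
F: 4/4 = 1 chord/bar.
Slowest is B at 0.5 chords/bar.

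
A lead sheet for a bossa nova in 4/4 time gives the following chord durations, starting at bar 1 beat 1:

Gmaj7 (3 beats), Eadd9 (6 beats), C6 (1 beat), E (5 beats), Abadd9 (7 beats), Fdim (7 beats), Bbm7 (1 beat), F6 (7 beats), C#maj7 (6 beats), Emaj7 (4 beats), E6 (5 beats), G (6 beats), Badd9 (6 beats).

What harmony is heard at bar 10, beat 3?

C#maj7

Beat 3 of bar 10 is beat (10−1)×4 + 3 = 39 overall.
Running totals: Gmaj7 ends at 3, Eadd9 ends at 9, C6 ends at 10, E ends at 15, Abadd9 ends at 22, Fdim ends at 29, Bbm7 ends at 30, F6 ends at 37, C#maj7 ends at 43.
Beat 39 falls within C#maj7.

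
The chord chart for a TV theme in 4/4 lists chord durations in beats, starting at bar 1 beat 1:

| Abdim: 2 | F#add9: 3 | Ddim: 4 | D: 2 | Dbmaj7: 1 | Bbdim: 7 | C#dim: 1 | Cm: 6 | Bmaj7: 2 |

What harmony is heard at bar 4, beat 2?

Bbdim

Beat 2 of bar 4 is beat (4−1)×4 + 2 = 14 overall.
Running totals: Abdim ends at 2, F#add9 ends at 5, Ddim ends at 9, D ends at 11, Dbmaj7 ends at 12, Bbdim ends at 19.
Beat 14 falls within Bbdim.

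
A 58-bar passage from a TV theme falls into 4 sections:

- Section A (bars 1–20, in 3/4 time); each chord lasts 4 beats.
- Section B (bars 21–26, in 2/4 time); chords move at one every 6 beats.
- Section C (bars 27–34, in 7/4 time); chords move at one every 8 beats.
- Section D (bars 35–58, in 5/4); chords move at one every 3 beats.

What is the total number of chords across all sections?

64 chords

A: 20 bars × 3 beats = 60 beats; 4 beats/chord → 15 chords.
B: 6 bars × 2 beats = 12 beats; 6 beats/chord → 2 chords.
C: 8 bars × 7 beats = 56 beats; 8 beats/chord → 7 chords.
D: 24 bars × 5 beats = 120 beats; 3 beats/chord → 40 chords.
Total: 15 + 2 + 7 + 40 = 64.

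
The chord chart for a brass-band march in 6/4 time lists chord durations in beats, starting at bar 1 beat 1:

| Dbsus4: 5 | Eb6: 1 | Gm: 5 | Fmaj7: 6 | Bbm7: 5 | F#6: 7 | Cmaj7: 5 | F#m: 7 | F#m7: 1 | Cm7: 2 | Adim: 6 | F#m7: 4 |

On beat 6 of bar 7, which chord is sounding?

Beat 6 of bar 7 is beat (7−1)×6 + 6 = 42 overall.
Running totals: Dbsus4 ends at 5, Eb6 ends at 6, Gm ends at 11, Fmaj7 ends at 17, Bbm7 ends at 22, F#6 ends at 29, Cmaj7 ends at 34, F#m ends at 41, F#m7 ends at 42.
Beat 42 falls within F#m7.

F#m7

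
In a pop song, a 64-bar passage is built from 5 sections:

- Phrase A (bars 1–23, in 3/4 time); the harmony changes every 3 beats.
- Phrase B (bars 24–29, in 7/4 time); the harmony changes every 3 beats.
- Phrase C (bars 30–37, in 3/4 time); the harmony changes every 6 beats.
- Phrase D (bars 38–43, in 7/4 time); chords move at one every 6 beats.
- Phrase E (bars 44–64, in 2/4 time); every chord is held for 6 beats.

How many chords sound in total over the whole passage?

A: 23 bars × 3 beats = 69 beats; 3 beats/chord → 23 chords.
B: 6 bars × 7 beats = 42 beats; 3 beats/chord → 14 chords.
C: 8 bars × 3 beats = 24 beats; 6 beats/chord → 4 chords.
D: 6 bars × 7 beats = 42 beats; 6 beats/chord → 7 chords.
E: 21 bars × 2 beats = 42 beats; 6 beats/chord → 7 chords.
Total: 23 + 14 + 4 + 7 + 7 = 55.

55 chords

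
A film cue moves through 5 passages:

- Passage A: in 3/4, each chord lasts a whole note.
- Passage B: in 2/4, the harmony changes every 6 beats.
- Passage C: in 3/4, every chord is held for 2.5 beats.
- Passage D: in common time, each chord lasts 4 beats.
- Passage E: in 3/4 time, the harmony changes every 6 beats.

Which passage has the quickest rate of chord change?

Passage C

A: 3 beats/bar ÷ 4 beats/chord = 0.75 chords/bar.
B: 2 beats/bar ÷ 6 beats/chord = 1/3 chords/bar.
C: 3 beats/bar ÷ 2.5 beats/chord = 1.2 chords/bar.
D: 4 beats/bar ÷ 4 beats/chord = 1 chord/bar.
E: 3 beats/bar ÷ 6 beats/chord = 0.5 chords/bar.
Fastest is C at 1.2 chords/bar.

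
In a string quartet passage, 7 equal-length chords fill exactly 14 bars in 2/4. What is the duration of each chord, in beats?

4 beats

14 bars × 2 beats/bar = 28 beats total.
28 beats ÷ 7 chords = 4 beats per chord.
(That is a whole note.)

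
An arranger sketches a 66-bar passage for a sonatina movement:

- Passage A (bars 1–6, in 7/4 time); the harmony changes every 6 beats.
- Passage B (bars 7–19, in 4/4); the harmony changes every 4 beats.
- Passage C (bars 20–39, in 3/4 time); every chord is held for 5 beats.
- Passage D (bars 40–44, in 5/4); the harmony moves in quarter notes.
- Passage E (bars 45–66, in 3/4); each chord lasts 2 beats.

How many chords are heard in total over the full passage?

A: 6 bars × 7 beats = 42 beats; 6 beats/chord → 7 chords.
B: 13 bars × 4 beats = 52 beats; 4 beats/chord → 13 chords.
C: 20 bars × 3 beats = 60 beats; 5 beats/chord → 12 chords.
D: 5 bars × 5 beats = 25 beats; 1 beat/chord → 25 chords.
E: 22 bars × 3 beats = 66 beats; 2 beats/chord → 33 chords.
Total: 7 + 13 + 12 + 25 + 33 = 90.

90 chords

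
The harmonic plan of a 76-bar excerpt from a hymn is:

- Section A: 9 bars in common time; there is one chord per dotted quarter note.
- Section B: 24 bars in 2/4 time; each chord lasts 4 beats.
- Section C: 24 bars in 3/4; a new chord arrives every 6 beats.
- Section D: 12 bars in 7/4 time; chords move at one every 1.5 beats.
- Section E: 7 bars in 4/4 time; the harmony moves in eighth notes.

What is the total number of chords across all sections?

160 chords

A: 9 bars × 4 beats = 36 beats; 1.5 beats/chord → 24 chords.
B: 24 bars × 2 beats = 48 beats; 4 beats/chord → 12 chords.
C: 24 bars × 3 beats = 72 beats; 6 beats/chord → 12 chords.
D: 12 bars × 7 beats = 84 beats; 1.5 beats/chord → 56 chords.
E: 7 bars × 4 beats = 28 beats; 0.5 beats/chord → 56 chords.
Total: 24 + 12 + 12 + 56 + 56 = 160.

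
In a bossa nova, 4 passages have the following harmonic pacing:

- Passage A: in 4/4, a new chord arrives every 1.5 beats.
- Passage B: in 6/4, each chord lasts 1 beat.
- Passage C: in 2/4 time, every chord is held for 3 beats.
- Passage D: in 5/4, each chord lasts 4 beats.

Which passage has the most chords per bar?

A: 4/1.5 = 8/3 chords/bar.
B: 6/1 = 6 chords/bar.
C: 2/3 = 2/3 chords/bar.
D: 5/4 = 1.25 chords/bar.
Fastest is B at 6 chords/bar.

Passage B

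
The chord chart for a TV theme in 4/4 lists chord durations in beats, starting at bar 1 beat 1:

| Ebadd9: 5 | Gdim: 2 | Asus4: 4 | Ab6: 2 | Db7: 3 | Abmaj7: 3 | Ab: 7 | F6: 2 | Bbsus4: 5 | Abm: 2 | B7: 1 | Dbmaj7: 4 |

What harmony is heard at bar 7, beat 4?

F6

Beat 4 of bar 7 is beat (7−1)×4 + 4 = 28 overall.
Running totals: Ebadd9 ends at 5, Gdim ends at 7, Asus4 ends at 11, Ab6 ends at 13, Db7 ends at 16, Abmaj7 ends at 19, Ab ends at 26, F6 ends at 28.
Beat 28 falls within F6.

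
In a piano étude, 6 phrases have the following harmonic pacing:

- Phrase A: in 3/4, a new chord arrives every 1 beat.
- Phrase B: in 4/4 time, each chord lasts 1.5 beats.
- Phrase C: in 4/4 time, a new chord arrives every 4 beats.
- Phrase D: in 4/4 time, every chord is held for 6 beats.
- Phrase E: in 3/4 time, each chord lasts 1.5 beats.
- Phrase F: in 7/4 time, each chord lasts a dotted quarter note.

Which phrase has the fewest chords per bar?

Phrase D

A: 3 beats/bar ÷ 1 beat/chord = 3 chords/bar.
B: 4 beats/bar ÷ 1.5 beats/chord = 8/3 chords/bar.
C: 4 beats/bar ÷ 4 beats/chord = 1 chord/bar.
D: 4 beats/bar ÷ 6 beats/chord = 2/3 chords/bar.
E: 3 beats/bar ÷ 1.5 beats/chord = 2 chords/bar.
F: 7 beats/bar ÷ 1.5 beats/chord = 14/3 chords/bar.
Slowest is D at 2/3 chords/bar.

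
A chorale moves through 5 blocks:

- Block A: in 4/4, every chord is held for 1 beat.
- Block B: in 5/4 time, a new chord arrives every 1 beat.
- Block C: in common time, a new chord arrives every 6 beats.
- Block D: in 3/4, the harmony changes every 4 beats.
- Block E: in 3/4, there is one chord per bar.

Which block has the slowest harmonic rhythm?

A: each chord is 1 beat in 4/4, so 4 per bar.
B: each chord is 1 beat in 5/4, so 5 per bar.
C: each chord is 6 beats in 4/4, so 2/3 per bar.
D: each chord is 4 beats in 3/4, so 0.75 per bar.
E: each chord is 3 beats in 3/4, so 1 per bar.
Slowest is C at 2/3 chords/bar.

Block C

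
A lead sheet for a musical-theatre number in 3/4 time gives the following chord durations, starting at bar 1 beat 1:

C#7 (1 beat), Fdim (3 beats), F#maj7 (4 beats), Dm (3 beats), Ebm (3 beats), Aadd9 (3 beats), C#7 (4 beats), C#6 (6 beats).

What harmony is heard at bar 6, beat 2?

Aadd9

Beat 2 of bar 6 is beat (6−1)×3 + 2 = 17 overall.
Running totals: C#7 ends at 1, Fdim ends at 4, F#maj7 ends at 8, Dm ends at 11, Ebm ends at 14, Aadd9 ends at 17.
Beat 17 falls within Aadd9.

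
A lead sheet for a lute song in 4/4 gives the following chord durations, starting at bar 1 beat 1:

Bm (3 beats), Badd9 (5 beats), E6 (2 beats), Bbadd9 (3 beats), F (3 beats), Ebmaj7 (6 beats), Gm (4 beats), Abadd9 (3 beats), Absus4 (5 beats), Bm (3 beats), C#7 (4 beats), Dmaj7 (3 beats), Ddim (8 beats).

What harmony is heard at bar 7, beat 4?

Beat 4 of bar 7 is beat (7−1)×4 + 4 = 28 overall.
Running totals: Bm ends at 3, Badd9 ends at 8, E6 ends at 10, Bbadd9 ends at 13, F ends at 16, Ebmaj7 ends at 22, Gm ends at 26, Abadd9 ends at 29.
Beat 28 falls within Abadd9.

Abadd9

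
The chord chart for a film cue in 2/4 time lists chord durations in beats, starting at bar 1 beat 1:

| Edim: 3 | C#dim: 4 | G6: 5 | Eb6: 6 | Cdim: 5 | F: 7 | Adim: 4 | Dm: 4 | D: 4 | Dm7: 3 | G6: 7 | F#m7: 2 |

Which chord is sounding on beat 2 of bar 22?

Dm7

Beat 2 of bar 22 is beat (22−1)×2 + 2 = 44 overall.
Running totals: Edim ends at 3, C#dim ends at 7, G6 ends at 12, Eb6 ends at 18, Cdim ends at 23, F ends at 30, Adim ends at 34, Dm ends at 38, D ends at 42, Dm7 ends at 45.
Beat 44 falls within Dm7.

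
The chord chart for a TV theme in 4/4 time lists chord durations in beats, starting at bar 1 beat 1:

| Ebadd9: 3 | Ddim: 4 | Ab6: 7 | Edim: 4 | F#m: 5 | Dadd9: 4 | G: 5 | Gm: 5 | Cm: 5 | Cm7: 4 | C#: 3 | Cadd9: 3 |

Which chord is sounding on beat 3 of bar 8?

Beat 3 of bar 8 is beat (8−1)×4 + 3 = 31 overall.
Running totals: Ebadd9 ends at 3, Ddim ends at 7, Ab6 ends at 14, Edim ends at 18, F#m ends at 23, Dadd9 ends at 27, G ends at 32.
Beat 31 falls within G.

G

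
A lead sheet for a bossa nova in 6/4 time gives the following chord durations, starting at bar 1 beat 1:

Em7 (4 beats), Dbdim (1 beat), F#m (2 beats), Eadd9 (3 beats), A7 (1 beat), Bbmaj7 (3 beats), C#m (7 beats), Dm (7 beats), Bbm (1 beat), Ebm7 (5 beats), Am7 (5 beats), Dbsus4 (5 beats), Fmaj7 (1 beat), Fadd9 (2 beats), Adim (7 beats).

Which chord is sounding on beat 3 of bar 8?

Fmaj7

Beat 3 of bar 8 is beat (8−1)×6 + 3 = 45 overall.
Running totals: Em7 ends at 4, Dbdim ends at 5, F#m ends at 7, Eadd9 ends at 10, A7 ends at 11, Bbmaj7 ends at 14, C#m ends at 21, Dm ends at 28, Bbm ends at 29, Ebm7 ends at 34, Am7 ends at 39, Dbsus4 ends at 44, Fmaj7 ends at 45.
Beat 45 falls within Fmaj7.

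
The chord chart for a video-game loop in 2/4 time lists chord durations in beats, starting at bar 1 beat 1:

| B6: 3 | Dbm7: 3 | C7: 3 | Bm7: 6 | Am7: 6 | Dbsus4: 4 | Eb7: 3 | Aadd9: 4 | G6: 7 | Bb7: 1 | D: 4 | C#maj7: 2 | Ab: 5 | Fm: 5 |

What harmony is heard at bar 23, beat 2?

C#maj7

Beat 2 of bar 23 is beat (23−1)×2 + 2 = 46 overall.
Running totals: B6 ends at 3, Dbm7 ends at 6, C7 ends at 9, Bm7 ends at 15, Am7 ends at 21, Dbsus4 ends at 25, Eb7 ends at 28, Aadd9 ends at 32, G6 ends at 39, Bb7 ends at 40, D ends at 44, C#maj7 ends at 46.
Beat 46 falls within C#maj7.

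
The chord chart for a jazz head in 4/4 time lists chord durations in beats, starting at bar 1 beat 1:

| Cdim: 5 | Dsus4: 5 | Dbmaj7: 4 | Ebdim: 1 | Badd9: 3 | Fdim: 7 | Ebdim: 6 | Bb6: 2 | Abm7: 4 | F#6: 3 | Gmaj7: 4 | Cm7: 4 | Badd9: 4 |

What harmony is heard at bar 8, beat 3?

Ebdim

Beat 3 of bar 8 is beat (8−1)×4 + 3 = 31 overall.
Running totals: Cdim ends at 5, Dsus4 ends at 10, Dbmaj7 ends at 14, Ebdim ends at 15, Badd9 ends at 18, Fdim ends at 25, Ebdim ends at 31.
Beat 31 falls within Ebdim.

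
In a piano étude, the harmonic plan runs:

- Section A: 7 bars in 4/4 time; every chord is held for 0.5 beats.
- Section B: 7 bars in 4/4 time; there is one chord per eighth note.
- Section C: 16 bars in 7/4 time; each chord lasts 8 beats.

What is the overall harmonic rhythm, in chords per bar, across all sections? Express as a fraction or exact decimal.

4.2 chords per bar

A: 7 bars of 4 beats is 28 beats; at 0.5 beats each that's 56 chords.
B: 7 bars of 4 beats is 28 beats; at 0.5 beats each that's 56 chords.
C: 16 bars of 7 beats is 112 beats; at 8 beats each that's 14 chords.
Overall: 126 chords over 30 bars → 126/30 = 4.2 chords per bar.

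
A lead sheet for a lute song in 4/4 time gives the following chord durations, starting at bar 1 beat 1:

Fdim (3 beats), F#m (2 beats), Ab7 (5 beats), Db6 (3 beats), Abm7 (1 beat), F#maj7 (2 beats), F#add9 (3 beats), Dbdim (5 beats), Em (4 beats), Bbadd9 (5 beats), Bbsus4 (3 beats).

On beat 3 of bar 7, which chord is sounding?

Beat 3 of bar 7 is beat (7−1)×4 + 3 = 27 overall.
Running totals: Fdim ends at 3, F#m ends at 5, Ab7 ends at 10, Db6 ends at 13, Abm7 ends at 14, F#maj7 ends at 16, F#add9 ends at 19, Dbdim ends at 24, Em ends at 28.
Beat 27 falls within Em.

Em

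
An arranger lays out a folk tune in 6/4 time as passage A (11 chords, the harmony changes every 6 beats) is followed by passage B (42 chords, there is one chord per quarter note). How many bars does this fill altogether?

18 bars

A: 11 × 6 = 66 beats = 11 bars.
B: 42 × 1 = 42 beats = 7 bars.
Total: 11 + 7 = 18 bars.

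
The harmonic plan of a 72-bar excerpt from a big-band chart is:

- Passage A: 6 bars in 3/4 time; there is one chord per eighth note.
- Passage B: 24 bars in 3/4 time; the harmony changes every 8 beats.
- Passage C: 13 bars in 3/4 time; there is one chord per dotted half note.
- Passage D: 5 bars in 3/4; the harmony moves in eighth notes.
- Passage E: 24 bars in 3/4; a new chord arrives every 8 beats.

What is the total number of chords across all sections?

97 chords

A has 18 beats and chords last 0.5 each, so 36 chords.
B has 72 beats and chords last 8 each, so 9 chords.
C has 39 beats and chords last 3 each, so 13 chords.
D has 15 beats and chords last 0.5 each, so 30 chords.
E has 72 beats and chords last 8 each, so 9 chords.
Total: 36 + 9 + 13 + 30 + 9 = 97.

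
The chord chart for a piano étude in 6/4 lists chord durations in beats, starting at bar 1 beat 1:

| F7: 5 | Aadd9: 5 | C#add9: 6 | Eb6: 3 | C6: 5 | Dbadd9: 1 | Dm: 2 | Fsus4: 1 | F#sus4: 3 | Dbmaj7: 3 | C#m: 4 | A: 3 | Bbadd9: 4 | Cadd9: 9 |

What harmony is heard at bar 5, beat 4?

Fsus4

Beat 4 of bar 5 is beat (5−1)×6 + 4 = 28 overall.
Running totals: F7 ends at 5, Aadd9 ends at 10, C#add9 ends at 16, Eb6 ends at 19, C6 ends at 24, Dbadd9 ends at 25, Dm ends at 27, Fsus4 ends at 28.
Beat 28 falls within Fsus4.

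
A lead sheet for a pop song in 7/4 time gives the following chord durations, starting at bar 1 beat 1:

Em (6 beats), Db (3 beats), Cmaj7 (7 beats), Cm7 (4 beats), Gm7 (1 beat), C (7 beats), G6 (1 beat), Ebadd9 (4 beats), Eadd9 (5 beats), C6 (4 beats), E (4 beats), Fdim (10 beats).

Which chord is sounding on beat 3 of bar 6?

Eadd9

Beat 3 of bar 6 is beat (6−1)×7 + 3 = 38 overall.
Running totals: Em ends at 6, Db ends at 9, Cmaj7 ends at 16, Cm7 ends at 20, Gm7 ends at 21, C ends at 28, G6 ends at 29, Ebadd9 ends at 33, Eadd9 ends at 38.
Beat 38 falls within Eadd9.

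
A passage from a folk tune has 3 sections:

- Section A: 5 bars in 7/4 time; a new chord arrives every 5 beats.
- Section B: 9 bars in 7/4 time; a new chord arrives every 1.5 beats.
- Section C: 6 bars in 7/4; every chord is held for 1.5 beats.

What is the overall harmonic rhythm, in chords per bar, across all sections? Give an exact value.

3.85 chords per bar

A: 5 × 7 = 35 beats ÷ 5 = 7 chords.
B: 9 × 7 = 63 beats ÷ 1.5 = 42 chords.
C: 6 × 7 = 42 beats ÷ 1.5 = 28 chords.
Overall: 77 chords over 20 bars → 77/20 = 3.85 chords per bar.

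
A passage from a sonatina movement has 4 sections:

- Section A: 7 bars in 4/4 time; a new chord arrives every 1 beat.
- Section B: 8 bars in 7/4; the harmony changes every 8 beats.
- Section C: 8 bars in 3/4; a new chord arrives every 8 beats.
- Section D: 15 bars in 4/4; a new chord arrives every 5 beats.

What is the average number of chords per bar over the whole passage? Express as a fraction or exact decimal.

A: 7 bars of 4 beats is 28 beats; at 1 beat each that's 28 chords.
B: 8 bars of 7 beats is 56 beats; at 8 beats each that's 7 chords.
C: 8 bars of 3 beats is 24 beats; at 8 beats each that's 3 chords.
D: 15 bars of 4 beats is 60 beats; at 5 beats each that's 12 chords.
Overall: 50 chords over 38 bars → 50/38 = 25/19 chords per bar.

25/19 chords per bar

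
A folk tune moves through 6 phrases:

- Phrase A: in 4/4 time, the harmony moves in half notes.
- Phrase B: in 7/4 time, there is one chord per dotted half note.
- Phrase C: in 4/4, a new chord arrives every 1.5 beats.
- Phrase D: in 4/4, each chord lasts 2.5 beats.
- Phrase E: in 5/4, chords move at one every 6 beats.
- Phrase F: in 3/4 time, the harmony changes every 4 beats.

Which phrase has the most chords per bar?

Phrase C

A: 4/2 = 2 chords/bar.
B: 7/3 = 7/3 chords/bar.
C: 4/1.5 = 8/3 chords/bar.
D: 4/2.5 = 1.6 chords/bar.
E: 5/6 = 5/6 chords/bar.
F: 3/4 = 0.75 chords/bar.
Fastest is C at 8/3 chords/bar.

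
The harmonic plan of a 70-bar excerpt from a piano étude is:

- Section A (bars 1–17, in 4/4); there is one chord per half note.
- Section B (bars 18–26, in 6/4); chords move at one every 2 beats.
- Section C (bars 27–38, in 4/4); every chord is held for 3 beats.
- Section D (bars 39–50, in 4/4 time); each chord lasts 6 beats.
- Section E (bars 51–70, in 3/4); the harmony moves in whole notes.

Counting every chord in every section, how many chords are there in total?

A: 17 bars × 4 beats = 68 beats; 2 beats/chord → 34 chords.
B: 9 bars × 6 beats = 54 beats; 2 beats/chord → 27 chords.
C: 12 bars × 4 beats = 48 beats; 3 beats/chord → 16 chords.
D: 12 bars × 4 beats = 48 beats; 6 beats/chord → 8 chords.
E: 20 bars × 3 beats = 60 beats; 4 beats/chord → 15 chords.
Total: 34 + 27 + 16 + 8 + 15 = 100.

100 chords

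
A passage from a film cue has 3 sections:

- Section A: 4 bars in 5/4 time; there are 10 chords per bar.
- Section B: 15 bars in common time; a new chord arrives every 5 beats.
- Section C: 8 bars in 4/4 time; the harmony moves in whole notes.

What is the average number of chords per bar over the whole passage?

A: 4 × 5 = 20 beats ÷ 0.5 = 40 chords.
B: 15 × 4 = 60 beats ÷ 5 = 12 chords.
C: 8 × 4 = 32 beats ÷ 4 = 8 chords.
Overall: 60 chords over 27 bars → 60/27 = 20/9 chords per bar.

20/9 chords per bar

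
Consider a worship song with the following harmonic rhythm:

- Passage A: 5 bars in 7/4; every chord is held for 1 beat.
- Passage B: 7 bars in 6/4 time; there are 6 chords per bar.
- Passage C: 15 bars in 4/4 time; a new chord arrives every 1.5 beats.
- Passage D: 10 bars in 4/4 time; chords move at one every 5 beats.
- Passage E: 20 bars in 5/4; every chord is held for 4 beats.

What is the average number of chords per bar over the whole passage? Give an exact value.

50/19 chords per bar

A: 5 × 7 = 35 beats ÷ 1 = 35 chords.
B: 7 × 6 = 42 beats ÷ 1 = 42 chords.
C: 15 × 4 = 60 beats ÷ 1.5 = 40 chords.
D: 10 × 4 = 40 beats ÷ 5 = 8 chords.
E: 20 × 5 = 100 beats ÷ 4 = 25 chords.
Overall: 150 chords over 57 bars → 150/57 = 50/19 chords per bar.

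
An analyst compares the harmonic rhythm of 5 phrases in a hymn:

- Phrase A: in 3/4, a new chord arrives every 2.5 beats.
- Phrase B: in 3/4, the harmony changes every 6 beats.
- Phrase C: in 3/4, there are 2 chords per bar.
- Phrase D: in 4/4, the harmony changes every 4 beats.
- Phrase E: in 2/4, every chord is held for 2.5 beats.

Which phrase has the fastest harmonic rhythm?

Phrase C

A: 3 beats/bar ÷ 2.5 beats/chord = 1.2 chords/bar.
B: 3 beats/bar ÷ 6 beats/chord = 0.5 chords/bar.
C: 3 beats/bar ÷ 1.5 beats/chord = 2 chords/bar.
D: 4 beats/bar ÷ 4 beats/chord = 1 chord/bar.
E: 2 beats/bar ÷ 2.5 beats/chord = 0.8 chords/bar.
Fastest is C at 2 chords/bar.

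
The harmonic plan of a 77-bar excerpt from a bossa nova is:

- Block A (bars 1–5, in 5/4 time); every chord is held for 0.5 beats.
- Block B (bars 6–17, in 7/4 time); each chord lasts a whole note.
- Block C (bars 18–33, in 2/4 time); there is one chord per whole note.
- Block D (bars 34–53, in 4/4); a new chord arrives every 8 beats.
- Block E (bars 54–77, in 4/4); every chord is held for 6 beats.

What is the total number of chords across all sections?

105 chords

A: 5·5 = 25 beats, 25/0.5 = 50 chords.
B: 12·7 = 84 beats, 84/4 = 21 chords.
C: 16·2 = 32 beats, 32/4 = 8 chords.
D: 20·4 = 80 beats, 80/8 = 10 chords.
E: 24·4 = 96 beats, 96/6 = 16 chords.
Total: 50 + 21 + 8 + 10 + 16 = 105.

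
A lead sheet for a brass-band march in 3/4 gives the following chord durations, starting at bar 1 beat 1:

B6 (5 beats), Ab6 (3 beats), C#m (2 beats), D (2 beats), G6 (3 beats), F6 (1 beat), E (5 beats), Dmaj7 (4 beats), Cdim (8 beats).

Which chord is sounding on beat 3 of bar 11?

Beat 3 of bar 11 is beat (11−1)×3 + 3 = 33 overall.
Running totals: B6 ends at 5, Ab6 ends at 8, C#m ends at 10, D ends at 12, G6 ends at 15, F6 ends at 16, E ends at 21, Dmaj7 ends at 25, Cdim ends at 33.
Beat 33 falls within Cdim.

Cdim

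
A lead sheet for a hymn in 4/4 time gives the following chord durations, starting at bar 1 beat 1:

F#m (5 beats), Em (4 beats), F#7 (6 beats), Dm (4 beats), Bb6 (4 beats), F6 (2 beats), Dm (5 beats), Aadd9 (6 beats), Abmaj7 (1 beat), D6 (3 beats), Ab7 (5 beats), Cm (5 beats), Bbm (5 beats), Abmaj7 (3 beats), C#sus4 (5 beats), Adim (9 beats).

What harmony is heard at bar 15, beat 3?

Beat 3 of bar 15 is beat (15−1)×4 + 3 = 59 overall.
Running totals: F#m ends at 5, Em ends at 9, F#7 ends at 15, Dm ends at 19, Bb6 ends at 23, F6 ends at 25, Dm ends at 30, Aadd9 ends at 36, Abmaj7 ends at 37, D6 ends at 40, Ab7 ends at 45, Cm ends at 50, Bbm ends at 55, Abmaj7 ends at 58, C#sus4 ends at 63.
Beat 59 falls within C#sus4.

C#sus4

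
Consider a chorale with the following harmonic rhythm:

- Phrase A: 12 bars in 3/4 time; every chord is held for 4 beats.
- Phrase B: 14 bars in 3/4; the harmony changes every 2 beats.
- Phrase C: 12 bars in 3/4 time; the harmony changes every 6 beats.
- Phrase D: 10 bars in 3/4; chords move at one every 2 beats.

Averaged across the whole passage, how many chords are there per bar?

A: 12 bars of 3 beats is 36 beats; at 4 beats each that's 9 chords.
B: 14 bars of 3 beats is 42 beats; at 2 beats each that's 21 chords.
C: 12 bars of 3 beats is 36 beats; at 6 beats each that's 6 chords.
D: 10 bars of 3 beats is 30 beats; at 2 beats each that's 15 chords.
Overall: 51 chords over 48 bars → 51/48 = 17/16 chords per bar.

17/16 chords per bar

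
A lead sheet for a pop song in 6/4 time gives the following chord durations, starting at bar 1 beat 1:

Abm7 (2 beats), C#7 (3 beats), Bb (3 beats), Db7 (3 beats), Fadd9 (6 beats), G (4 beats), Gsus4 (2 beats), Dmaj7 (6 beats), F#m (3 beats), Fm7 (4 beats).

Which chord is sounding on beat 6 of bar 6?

Fm7

Beat 6 of bar 6 is beat (6−1)×6 + 6 = 36 overall.
Running totals: Abm7 ends at 2, C#7 ends at 5, Bb ends at 8, Db7 ends at 11, Fadd9 ends at 17, G ends at 21, Gsus4 ends at 23, Dmaj7 ends at 29, F#m ends at 32, Fm7 ends at 36.
Beat 36 falls within Fm7.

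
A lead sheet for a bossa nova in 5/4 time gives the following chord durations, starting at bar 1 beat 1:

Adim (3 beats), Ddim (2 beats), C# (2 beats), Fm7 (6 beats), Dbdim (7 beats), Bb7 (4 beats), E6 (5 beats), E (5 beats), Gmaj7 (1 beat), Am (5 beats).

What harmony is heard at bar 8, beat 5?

Am

Beat 5 of bar 8 is beat (8−1)×5 + 5 = 40 overall.
Running totals: Adim ends at 3, Ddim ends at 5, C# ends at 7, Fm7 ends at 13, Dbdim ends at 20, Bb7 ends at 24, E6 ends at 29, E ends at 34, Gmaj7 ends at 35, Am ends at 40.
Beat 40 falls within Am.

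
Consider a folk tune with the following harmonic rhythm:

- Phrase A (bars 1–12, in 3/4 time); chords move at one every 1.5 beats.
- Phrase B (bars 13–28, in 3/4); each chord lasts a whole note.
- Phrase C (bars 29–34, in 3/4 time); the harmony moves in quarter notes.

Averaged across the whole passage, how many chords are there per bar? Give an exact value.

27/17 chords per bar

A: 12 bars of 3 beats is 36 beats; at 1.5 beats each that's 24 chords.
B: 16 bars of 3 beats is 48 beats; at 4 beats each that's 12 chords.
C: 6 bars of 3 beats is 18 beats; at 1 beat each that's 18 chords.
Overall: 54 chords over 34 bars → 54/34 = 27/17 chords per bar.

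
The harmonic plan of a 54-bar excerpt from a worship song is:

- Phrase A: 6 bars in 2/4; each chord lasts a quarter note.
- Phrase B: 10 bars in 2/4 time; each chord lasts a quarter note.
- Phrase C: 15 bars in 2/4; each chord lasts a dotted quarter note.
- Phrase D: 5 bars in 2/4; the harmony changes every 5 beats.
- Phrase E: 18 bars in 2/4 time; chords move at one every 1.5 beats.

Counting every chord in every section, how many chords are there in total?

A: 6 bars × 2 beats = 12 beats; 1 beat/chord → 12 chords.
B: 10 bars × 2 beats = 20 beats; 1 beat/chord → 20 chords.
C: 15 bars × 2 beats = 30 beats; 1.5 beats/chord → 20 chords.
D: 5 bars × 2 beats = 10 beats; 5 beats/chord → 2 chords.
E: 18 bars × 2 beats = 36 beats; 1.5 beats/chord → 24 chords.
Total: 12 + 20 + 20 + 2 + 24 = 78.

78 chords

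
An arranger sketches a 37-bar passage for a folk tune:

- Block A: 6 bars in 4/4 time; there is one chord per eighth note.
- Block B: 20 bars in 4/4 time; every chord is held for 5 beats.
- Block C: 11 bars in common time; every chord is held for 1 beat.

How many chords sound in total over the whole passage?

A: 6·4 = 24 beats, 24/0.5 = 48 chords.
B: 20·4 = 80 beats, 80/5 = 16 chords.
C: 11·4 = 44 beats, 44/1 = 44 chords.
Total: 48 + 16 + 44 = 108.

108 chords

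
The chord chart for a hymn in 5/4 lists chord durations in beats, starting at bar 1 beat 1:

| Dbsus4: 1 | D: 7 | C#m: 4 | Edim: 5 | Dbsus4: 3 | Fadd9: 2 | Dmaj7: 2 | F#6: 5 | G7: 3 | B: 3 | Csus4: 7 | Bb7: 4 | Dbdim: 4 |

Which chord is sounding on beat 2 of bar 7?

G7

Beat 2 of bar 7 is beat (7−1)×5 + 2 = 32 overall.
Running totals: Dbsus4 ends at 1, D ends at 8, C#m ends at 12, Edim ends at 17, Dbsus4 ends at 20, Fadd9 ends at 22, Dmaj7 ends at 24, F#6 ends at 29, G7 ends at 32.
Beat 32 falls within G7.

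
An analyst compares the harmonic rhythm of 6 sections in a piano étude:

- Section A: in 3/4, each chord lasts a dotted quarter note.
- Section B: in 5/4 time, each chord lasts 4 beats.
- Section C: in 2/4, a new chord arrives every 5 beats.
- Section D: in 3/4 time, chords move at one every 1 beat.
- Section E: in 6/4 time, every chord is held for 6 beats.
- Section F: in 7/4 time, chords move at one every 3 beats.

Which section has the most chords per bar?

Section D

A: 3/1.5 = 2 chords/bar.
B: 5/4 = 1.25 chords/bar.
C: 2/5 = 0.4 chords/bar.
D: 3/1 = 3 chords/bar.
E: 6/6 = 1 chord/bar.
F: 7/3 = 7/3 chords/bar.
Fastest is D at 3 chords/bar.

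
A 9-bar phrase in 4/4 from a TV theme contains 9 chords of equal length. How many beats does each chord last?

4 beats

9 bars × 4 beats/bar = 36 beats total.
36 beats ÷ 9 chords = 4 beats per chord.
(That is a whole note.)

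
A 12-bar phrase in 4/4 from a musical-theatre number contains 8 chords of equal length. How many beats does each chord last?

12 bars × 4 beats/bar = 48 beats total.
48 beats ÷ 8 chords = 6 beats per chord.

6 beats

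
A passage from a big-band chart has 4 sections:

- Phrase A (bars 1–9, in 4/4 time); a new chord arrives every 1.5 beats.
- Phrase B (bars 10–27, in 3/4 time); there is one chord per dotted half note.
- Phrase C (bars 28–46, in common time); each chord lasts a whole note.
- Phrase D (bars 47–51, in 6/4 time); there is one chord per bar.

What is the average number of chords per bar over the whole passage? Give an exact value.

A: 9 × 4 = 36 beats ÷ 1.5 = 24 chords.
B: 18 × 3 = 54 beats ÷ 3 = 18 chords.
C: 19 × 4 = 76 beats ÷ 4 = 19 chords.
D: 5 × 6 = 30 beats ÷ 6 = 5 chords.
Overall: 66 chords over 51 bars → 66/51 = 22/17 chords per bar.

22/17 chords per bar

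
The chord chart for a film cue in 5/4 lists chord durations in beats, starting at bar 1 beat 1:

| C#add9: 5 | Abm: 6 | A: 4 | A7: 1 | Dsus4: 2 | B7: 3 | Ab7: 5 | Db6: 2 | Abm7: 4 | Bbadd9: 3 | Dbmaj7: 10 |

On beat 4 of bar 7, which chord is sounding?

Bbadd9

Beat 4 of bar 7 is beat (7−1)×5 + 4 = 34 overall.
Running totals: C#add9 ends at 5, Abm ends at 11, A ends at 15, A7 ends at 16, Dsus4 ends at 18, B7 ends at 21, Ab7 ends at 26, Db6 ends at 28, Abm7 ends at 32, Bbadd9 ends at 35.
Beat 34 falls within Bbadd9.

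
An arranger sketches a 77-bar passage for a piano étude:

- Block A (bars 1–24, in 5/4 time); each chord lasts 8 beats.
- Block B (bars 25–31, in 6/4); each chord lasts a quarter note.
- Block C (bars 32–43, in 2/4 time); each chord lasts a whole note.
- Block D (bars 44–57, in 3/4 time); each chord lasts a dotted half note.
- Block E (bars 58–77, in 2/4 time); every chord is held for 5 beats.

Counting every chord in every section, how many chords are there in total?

85 chords

A: 24 bars × 5 beats = 120 beats; 8 beats/chord → 15 chords.
B: 7 bars × 6 beats = 42 beats; 1 beat/chord → 42 chords.
C: 12 bars × 2 beats = 24 beats; 4 beats/chord → 6 chords.
D: 14 bars × 3 beats = 42 beats; 3 beats/chord → 14 chords.
E: 20 bars × 2 beats = 40 beats; 5 beats/chord → 8 chords.
Total: 15 + 42 + 6 + 14 + 8 = 85.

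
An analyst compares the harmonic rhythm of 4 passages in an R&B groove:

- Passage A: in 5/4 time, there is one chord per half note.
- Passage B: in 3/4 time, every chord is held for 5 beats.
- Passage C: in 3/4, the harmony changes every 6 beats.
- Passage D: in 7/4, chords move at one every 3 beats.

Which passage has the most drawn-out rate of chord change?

Passage C

A: 5 beats/bar ÷ 2 beats/chord = 2.5 chords/bar.
B: 3 beats/bar ÷ 5 beats/chord = 0.6 chords/bar.
C: 3 beats/bar ÷ 6 beats/chord = 0.5 chords/bar.
D: 7 beats/bar ÷ 3 beats/chord = 7/3 chords/bar.
Slowest is C at 0.5 chords/bar.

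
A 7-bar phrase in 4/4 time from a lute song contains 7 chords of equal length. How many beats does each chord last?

4 beats

7 bars × 4 beats/bar = 28 beats total.
28 beats ÷ 7 chords = 4 beats per chord.
(That is a whole note.)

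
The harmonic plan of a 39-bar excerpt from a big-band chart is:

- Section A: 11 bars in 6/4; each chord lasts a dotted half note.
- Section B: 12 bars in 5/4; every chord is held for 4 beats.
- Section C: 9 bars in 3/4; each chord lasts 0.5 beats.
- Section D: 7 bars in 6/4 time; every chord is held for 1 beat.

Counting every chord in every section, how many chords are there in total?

133 chords

A: 11 bars × 6 beats = 66 beats; 3 beats/chord → 22 chords.
B: 12 bars × 5 beats = 60 beats; 4 beats/chord → 15 chords.
C: 9 bars × 3 beats = 27 beats; 0.5 beats/chord → 54 chords.
D: 7 bars × 6 beats = 42 beats; 1 beat/chord → 42 chords.
Total: 22 + 15 + 54 + 42 = 133.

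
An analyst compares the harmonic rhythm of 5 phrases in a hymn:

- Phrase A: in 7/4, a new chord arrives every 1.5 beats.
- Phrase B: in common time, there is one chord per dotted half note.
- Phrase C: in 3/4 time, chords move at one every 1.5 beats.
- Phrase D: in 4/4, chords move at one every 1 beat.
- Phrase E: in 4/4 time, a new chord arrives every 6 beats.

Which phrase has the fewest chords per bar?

Phrase E

A: 7 beats/bar ÷ 1.5 beats/chord = 14/3 chords/bar.
B: 4 beats/bar ÷ 3 beats/chord = 4/3 chords/bar.
C: 3 beats/bar ÷ 1.5 beats/chord = 2 chords/bar.
D: 4 beats/bar ÷ 1 beat/chord = 4 chords/bar.
E: 4 beats/bar ÷ 6 beats/chord = 2/3 chords/bar.
Slowest is E at 2/3 chords/bar.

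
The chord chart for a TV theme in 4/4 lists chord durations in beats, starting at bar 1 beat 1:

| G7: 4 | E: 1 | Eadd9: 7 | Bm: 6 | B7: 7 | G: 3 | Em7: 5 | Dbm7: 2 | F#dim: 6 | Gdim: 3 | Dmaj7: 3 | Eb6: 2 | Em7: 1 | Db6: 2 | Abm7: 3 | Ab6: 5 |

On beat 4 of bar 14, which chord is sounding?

Ab6

Beat 4 of bar 14 is beat (14−1)×4 + 4 = 56 overall.
Running totals: G7 ends at 4, E ends at 5, Eadd9 ends at 12, Bm ends at 18, B7 ends at 25, G ends at 28, Em7 ends at 33, Dbm7 ends at 35, F#dim ends at 41, Gdim ends at 44, Dmaj7 ends at 47, Eb6 ends at 49, Em7 ends at 50, Db6 ends at 52, Abm7 ends at 55, Ab6 ends at 60.
Beat 56 falls within Ab6.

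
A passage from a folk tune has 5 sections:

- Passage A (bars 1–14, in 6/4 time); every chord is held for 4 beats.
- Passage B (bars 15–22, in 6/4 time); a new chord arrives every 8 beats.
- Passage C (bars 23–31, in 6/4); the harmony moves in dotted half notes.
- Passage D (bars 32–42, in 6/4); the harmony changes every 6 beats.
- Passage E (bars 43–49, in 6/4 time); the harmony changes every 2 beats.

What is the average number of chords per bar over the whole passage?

A: 14 × 6 = 84 beats ÷ 4 = 21 chords.
B: 8 × 6 = 48 beats ÷ 8 = 6 chords.
C: 9 × 6 = 54 beats ÷ 3 = 18 chords.
D: 11 × 6 = 66 beats ÷ 6 = 11 chords.
E: 7 × 6 = 42 beats ÷ 2 = 21 chords.
Overall: 77 chords over 49 bars → 77/49 = 11/7 chords per bar.

11/7 chords per bar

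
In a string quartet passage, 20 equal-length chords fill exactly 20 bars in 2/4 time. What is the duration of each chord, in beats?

20 bars × 2 beats/bar = 40 beats total.
40 beats ÷ 20 chords = 2 beats per chord.
(That is a half note.)

2 beats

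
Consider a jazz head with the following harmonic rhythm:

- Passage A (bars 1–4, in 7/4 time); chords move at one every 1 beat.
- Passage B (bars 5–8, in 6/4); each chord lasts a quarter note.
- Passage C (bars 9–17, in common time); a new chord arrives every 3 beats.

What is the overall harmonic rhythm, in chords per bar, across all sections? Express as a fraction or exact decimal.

64/17 chords per bar

A: 4 bars of 7 beats is 28 beats; at 1 beat each that's 28 chords.
B: 4 bars of 6 beats is 24 beats; at 1 beat each that's 24 chords.
C: 9 bars of 4 beats is 36 beats; at 3 beats each that's 12 chords.
Overall: 64 chords over 17 bars → 64/17 = 64/17 chords per bar.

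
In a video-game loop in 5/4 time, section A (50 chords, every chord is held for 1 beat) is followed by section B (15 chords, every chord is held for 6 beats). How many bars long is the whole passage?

A: 50 × 1 = 50 beats = 10 bars.
B: 15 × 6 = 90 beats = 18 bars.
Total: 10 + 18 = 28 bars.

28 bars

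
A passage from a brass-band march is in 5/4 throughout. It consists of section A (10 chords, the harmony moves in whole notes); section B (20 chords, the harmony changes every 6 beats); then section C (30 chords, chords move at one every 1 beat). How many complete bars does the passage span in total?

A: 10 × 4 = 40 beats = 8 bars.
B: 20 × 6 = 120 beats = 24 bars.
C: 30 × 1 = 30 beats = 6 bars.
Total: 8 + 24 + 6 = 38 bars.

38 bars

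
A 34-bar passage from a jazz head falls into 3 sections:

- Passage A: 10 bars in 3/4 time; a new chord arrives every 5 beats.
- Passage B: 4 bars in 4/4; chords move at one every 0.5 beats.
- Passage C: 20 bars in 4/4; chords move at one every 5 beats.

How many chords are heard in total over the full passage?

54 chords

A: 10·3 = 30 beats, 30/5 = 6 chords.
B: 4·4 = 16 beats, 16/0.5 = 32 chords.
C: 20·4 = 80 beats, 80/5 = 16 chords.
Total: 6 + 32 + 16 = 54.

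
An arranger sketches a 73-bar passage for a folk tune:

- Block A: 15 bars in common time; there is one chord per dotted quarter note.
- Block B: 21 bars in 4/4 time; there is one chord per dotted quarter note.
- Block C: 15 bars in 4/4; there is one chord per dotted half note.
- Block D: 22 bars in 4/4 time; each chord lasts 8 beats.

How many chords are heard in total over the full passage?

127 chords

A: 15 bars × 4 beats = 60 beats; 1.5 beats/chord → 40 chords.
B: 21 bars × 4 beats = 84 beats; 1.5 beats/chord → 56 chords.
C: 15 bars × 4 beats = 60 beats; 3 beats/chord → 20 chords.
D: 22 bars × 4 beats = 88 beats; 8 beats/chord → 11 chords.
Total: 40 + 56 + 20 + 11 = 127.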